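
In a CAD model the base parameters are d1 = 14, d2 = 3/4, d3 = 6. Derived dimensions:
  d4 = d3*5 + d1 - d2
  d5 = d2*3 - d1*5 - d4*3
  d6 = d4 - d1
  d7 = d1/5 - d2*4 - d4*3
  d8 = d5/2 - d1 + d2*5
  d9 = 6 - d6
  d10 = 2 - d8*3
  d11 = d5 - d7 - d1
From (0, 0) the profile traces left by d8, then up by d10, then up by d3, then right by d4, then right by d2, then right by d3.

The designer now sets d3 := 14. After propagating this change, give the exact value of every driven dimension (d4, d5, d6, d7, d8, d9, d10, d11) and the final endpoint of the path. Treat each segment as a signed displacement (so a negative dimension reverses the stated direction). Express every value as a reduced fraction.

d4 = 333/4
d5 = -635/2
d6 = 277/4
d7 = -4999/20
d8 = -169
d9 = -253/4
d10 = 509
d11 = -1631/20
endpoint = (267, 523)

Apply edit: d3 := 14
  d4 = d3*5 + d1 - d2 = 333/4
  d5 = d2*3 - d1*5 - d4*3 = -635/2
  d6 = d4 - d1 = 277/4
  d7 = d1/5 - d2*4 - d4*3 = -4999/20
  d8 = d5/2 - d1 + d2*5 = -169
  d9 = 6 - d6 = -253/4
  d10 = 2 - d8*3 = 509
  d11 = d5 - d7 - d1 = -1631/20
Walk from origin (0, 0):
  seg 1: left by d8 = -169 → (169, 0)
  seg 2: up by d10 = 509 → (169, 509)
  seg 3: up by d3 = 14 → (169, 523)
  seg 4: right by d4 = 333/4 → (1009/4, 523)
  seg 5: right by d2 = 3/4 → (253, 523)
  seg 6: right by d3 = 14 → (267, 523)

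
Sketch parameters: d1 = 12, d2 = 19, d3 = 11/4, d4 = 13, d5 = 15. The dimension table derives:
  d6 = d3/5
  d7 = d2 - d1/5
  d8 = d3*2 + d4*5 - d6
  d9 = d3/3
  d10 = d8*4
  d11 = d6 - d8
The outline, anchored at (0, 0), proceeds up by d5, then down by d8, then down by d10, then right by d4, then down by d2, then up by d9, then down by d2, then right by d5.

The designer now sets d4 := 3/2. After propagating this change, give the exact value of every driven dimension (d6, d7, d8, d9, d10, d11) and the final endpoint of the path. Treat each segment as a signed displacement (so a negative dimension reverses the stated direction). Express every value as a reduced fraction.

d6 = 11/20
d7 = 83/5
d8 = 249/20
d9 = 11/12
d10 = 249/5
d11 = -119/10
endpoint = (33/2, -253/3)

Apply edit: d4 := 3/2
  d6 = d3/5 = 11/20
  d7 = d2 - d1/5 = 83/5
  d8 = d3*2 + d4*5 - d6 = 249/20
  d9 = d3/3 = 11/12
  d10 = d8*4 = 249/5
  d11 = d6 - d8 = -119/10
Walk from origin (0, 0):
  seg 1: up by d5 = 15 → (0, 15)
  seg 2: down by d8 = 249/20 → (0, 51/20)
  seg 3: down by d10 = 249/5 → (0, -189/4)
  seg 4: right by d4 = 3/2 → (3/2, -189/4)
  seg 5: down by d2 = 19 → (3/2, -265/4)
  seg 6: up by d9 = 11/12 → (3/2, -196/3)
  seg 7: down by d2 = 19 → (3/2, -253/3)
  seg 8: right by d5 = 15 → (33/2, -253/3)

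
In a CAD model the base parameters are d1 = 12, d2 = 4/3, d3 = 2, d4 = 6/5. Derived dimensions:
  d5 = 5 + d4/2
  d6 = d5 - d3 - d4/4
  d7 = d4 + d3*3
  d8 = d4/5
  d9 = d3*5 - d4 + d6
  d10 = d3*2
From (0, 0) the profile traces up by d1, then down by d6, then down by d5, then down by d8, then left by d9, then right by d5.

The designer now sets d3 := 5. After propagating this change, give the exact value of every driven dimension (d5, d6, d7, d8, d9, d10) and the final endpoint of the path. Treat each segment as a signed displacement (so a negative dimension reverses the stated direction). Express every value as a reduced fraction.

Apply edit: d3 := 5
  d5 = 5 + d4/2 = 28/5
  d6 = d5 - d3 - d4/4 = 3/10
  d7 = d4 + d3*3 = 81/5
  d8 = d4/5 = 6/25
  d9 = d3*5 - d4 + d6 = 241/10
  d10 = d3*2 = 10
Walk from origin (0, 0):
  seg 1: up by d1 = 12 → (0, 12)
  seg 2: down by d6 = 3/10 → (0, 117/10)
  seg 3: down by d5 = 28/5 → (0, 61/10)
  seg 4: down by d8 = 6/25 → (0, 293/50)
  seg 5: left by d9 = 241/10 → (-241/10, 293/50)
  seg 6: right by d5 = 28/5 → (-37/2, 293/50)

d5 = 28/5
d6 = 3/10
d7 = 81/5
d8 = 6/25
d9 = 241/10
d10 = 10
endpoint = (-37/2, 293/50)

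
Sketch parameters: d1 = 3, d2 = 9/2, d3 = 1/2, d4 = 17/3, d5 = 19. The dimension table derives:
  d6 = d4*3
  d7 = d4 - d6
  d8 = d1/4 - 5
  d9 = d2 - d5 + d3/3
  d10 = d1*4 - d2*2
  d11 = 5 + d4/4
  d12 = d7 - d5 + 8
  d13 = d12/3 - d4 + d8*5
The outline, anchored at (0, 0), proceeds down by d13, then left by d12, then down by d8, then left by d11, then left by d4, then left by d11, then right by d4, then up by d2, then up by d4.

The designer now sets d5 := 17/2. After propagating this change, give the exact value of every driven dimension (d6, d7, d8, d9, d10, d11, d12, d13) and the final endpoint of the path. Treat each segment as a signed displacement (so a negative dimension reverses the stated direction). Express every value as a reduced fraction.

Apply edit: d5 := 17/2
  d6 = d4*3 = 17
  d7 = d4 - d6 = -34/3
  d8 = d1/4 - 5 = -17/4
  d9 = d2 - d5 + d3/3 = -23/6
  d10 = d1*4 - d2*2 = 3
  d11 = 5 + d4/4 = 77/12
  d12 = d7 - d5 + 8 = -71/6
  d13 = d12/3 - d4 + d8*5 = -1111/36
Walk from origin (0, 0):
  seg 1: down by d13 = -1111/36 → (0, 1111/36)
  seg 2: left by d12 = -71/6 → (71/6, 1111/36)
  seg 3: down by d8 = -17/4 → (71/6, 316/9)
  seg 4: left by d11 = 77/12 → (65/12, 316/9)
  seg 5: left by d4 = 17/3 → (-1/4, 316/9)
  seg 6: left by d11 = 77/12 → (-20/3, 316/9)
  seg 7: right by d4 = 17/3 → (-1, 316/9)
  seg 8: up by d2 = 9/2 → (-1, 713/18)
  seg 9: up by d4 = 17/3 → (-1, 815/18)

d6 = 17
d7 = -34/3
d8 = -17/4
d9 = -23/6
d10 = 3
d11 = 77/12
d12 = -71/6
d13 = -1111/36
endpoint = (-1, 815/18)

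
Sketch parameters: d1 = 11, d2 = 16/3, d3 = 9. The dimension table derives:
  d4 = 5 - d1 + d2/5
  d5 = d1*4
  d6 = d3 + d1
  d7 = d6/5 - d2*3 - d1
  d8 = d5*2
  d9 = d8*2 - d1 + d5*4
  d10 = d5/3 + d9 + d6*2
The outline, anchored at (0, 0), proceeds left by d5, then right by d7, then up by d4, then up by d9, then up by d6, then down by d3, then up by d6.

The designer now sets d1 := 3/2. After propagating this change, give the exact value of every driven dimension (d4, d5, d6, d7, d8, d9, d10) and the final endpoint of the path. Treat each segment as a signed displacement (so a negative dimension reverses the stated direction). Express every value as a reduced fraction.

Apply edit: d1 := 3/2
  d4 = 5 - d1 + d2/5 = 137/30
  d5 = d1*4 = 6
  d6 = d3 + d1 = 21/2
  d7 = d6/5 - d2*3 - d1 = -77/5
  d8 = d5*2 = 12
  d9 = d8*2 - d1 + d5*4 = 93/2
  d10 = d5/3 + d9 + d6*2 = 139/2
Walk from origin (0, 0):
  seg 1: left by d5 = 6 → (-6, 0)
  seg 2: right by d7 = -77/5 → (-107/5, 0)
  seg 3: up by d4 = 137/30 → (-107/5, 137/30)
  seg 4: up by d9 = 93/2 → (-107/5, 766/15)
  seg 5: up by d6 = 21/2 → (-107/5, 1847/30)
  seg 6: down by d3 = 9 → (-107/5, 1577/30)
  seg 7: up by d6 = 21/2 → (-107/5, 946/15)

d4 = 137/30
d5 = 6
d6 = 21/2
d7 = -77/5
d8 = 12
d9 = 93/2
d10 = 139/2
endpoint = (-107/5, 946/15)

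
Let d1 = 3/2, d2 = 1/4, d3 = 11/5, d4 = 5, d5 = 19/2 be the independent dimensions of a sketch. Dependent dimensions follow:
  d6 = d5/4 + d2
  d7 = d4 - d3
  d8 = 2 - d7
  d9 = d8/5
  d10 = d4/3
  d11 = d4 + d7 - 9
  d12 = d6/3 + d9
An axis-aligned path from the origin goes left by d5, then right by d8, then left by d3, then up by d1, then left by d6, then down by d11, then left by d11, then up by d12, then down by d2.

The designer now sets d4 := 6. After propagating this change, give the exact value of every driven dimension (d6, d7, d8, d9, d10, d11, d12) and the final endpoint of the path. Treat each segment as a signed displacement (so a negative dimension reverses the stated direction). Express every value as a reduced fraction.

Apply edit: d4 := 6
  d6 = d5/4 + d2 = 21/8
  d7 = d4 - d3 = 19/5
  d8 = 2 - d7 = -9/5
  d9 = d8/5 = -9/25
  d10 = d4/3 = 2
  d11 = d4 + d7 - 9 = 4/5
  d12 = d6/3 + d9 = 103/200
Walk from origin (0, 0):
  seg 1: left by d5 = 19/2 → (-19/2, 0)
  seg 2: right by d8 = -9/5 → (-113/10, 0)
  seg 3: left by d3 = 11/5 → (-27/2, 0)
  seg 4: up by d1 = 3/2 → (-27/2, 3/2)
  seg 5: left by d6 = 21/8 → (-129/8, 3/2)
  seg 6: down by d11 = 4/5 → (-129/8, 7/10)
  seg 7: left by d11 = 4/5 → (-677/40, 7/10)
  seg 8: up by d12 = 103/200 → (-677/40, 243/200)
  seg 9: down by d2 = 1/4 → (-677/40, 193/200)

d6 = 21/8
d7 = 19/5
d8 = -9/5
d9 = -9/25
d10 = 2
d11 = 4/5
d12 = 103/200
endpoint = (-677/40, 193/200)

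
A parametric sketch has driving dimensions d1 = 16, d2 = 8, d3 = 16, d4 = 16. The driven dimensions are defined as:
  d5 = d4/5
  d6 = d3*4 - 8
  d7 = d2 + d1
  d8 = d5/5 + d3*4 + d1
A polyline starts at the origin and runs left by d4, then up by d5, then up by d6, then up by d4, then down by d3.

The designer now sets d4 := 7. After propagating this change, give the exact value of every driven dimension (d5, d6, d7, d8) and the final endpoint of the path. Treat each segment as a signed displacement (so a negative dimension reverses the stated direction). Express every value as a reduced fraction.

Apply edit: d4 := 7
  d5 = d4/5 = 7/5
  d6 = d3*4 - 8 = 56
  d7 = d2 + d1 = 24
  d8 = d5/5 + d3*4 + d1 = 2007/25
Walk from origin (0, 0):
  seg 1: left by d4 = 7 → (-7, 0)
  seg 2: up by d5 = 7/5 → (-7, 7/5)
  seg 3: up by d6 = 56 → (-7, 287/5)
  seg 4: up by d4 = 7 → (-7, 322/5)
  seg 5: down by d3 = 16 → (-7, 242/5)

d5 = 7/5
d6 = 56
d7 = 24
d8 = 2007/25
endpoint = (-7, 242/5)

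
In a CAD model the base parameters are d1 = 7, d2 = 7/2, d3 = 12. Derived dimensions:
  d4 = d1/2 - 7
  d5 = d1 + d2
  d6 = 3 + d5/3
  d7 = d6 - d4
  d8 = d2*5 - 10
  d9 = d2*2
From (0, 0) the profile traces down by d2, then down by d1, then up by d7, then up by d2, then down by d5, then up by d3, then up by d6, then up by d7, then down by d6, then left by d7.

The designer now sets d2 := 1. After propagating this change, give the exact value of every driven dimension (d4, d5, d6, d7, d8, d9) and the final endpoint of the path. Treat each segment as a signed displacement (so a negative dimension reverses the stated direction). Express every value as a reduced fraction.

Apply edit: d2 := 1
  d4 = d1/2 - 7 = -7/2
  d5 = d1 + d2 = 8
  d6 = 3 + d5/3 = 17/3
  d7 = d6 - d4 = 55/6
  d8 = d2*5 - 10 = -5
  d9 = d2*2 = 2
Walk from origin (0, 0):
  seg 1: down by d2 = 1 → (0, -1)
  seg 2: down by d1 = 7 → (0, -8)
  seg 3: up by d7 = 55/6 → (0, 7/6)
  seg 4: up by d2 = 1 → (0, 13/6)
  seg 5: down by d5 = 8 → (0, -35/6)
  seg 6: up by d3 = 12 → (0, 37/6)
  seg 7: up by d6 = 17/3 → (0, 71/6)
  seg 8: up by d7 = 55/6 → (0, 21)
  seg 9: down by d6 = 17/3 → (0, 46/3)
  seg 10: left by d7 = 55/6 → (-55/6, 46/3)

d4 = -7/2
d5 = 8
d6 = 17/3
d7 = 55/6
d8 = -5
d9 = 2
endpoint = (-55/6, 46/3)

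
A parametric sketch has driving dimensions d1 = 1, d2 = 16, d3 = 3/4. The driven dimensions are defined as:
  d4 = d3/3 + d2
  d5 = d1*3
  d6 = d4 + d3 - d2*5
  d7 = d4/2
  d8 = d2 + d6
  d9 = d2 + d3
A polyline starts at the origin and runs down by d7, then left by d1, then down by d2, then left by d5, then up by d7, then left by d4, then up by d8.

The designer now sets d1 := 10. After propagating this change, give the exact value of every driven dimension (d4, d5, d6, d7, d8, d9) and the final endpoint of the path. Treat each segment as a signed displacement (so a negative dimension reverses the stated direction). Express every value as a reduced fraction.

d4 = 65/4
d5 = 30
d6 = -63
d7 = 65/8
d8 = -47
d9 = 67/4
endpoint = (-225/4, -63)

Apply edit: d1 := 10
  d4 = d3/3 + d2 = 65/4
  d5 = d1*3 = 30
  d6 = d4 + d3 - d2*5 = -63
  d7 = d4/2 = 65/8
  d8 = d2 + d6 = -47
  d9 = d2 + d3 = 67/4
Walk from origin (0, 0):
  seg 1: down by d7 = 65/8 → (0, -65/8)
  seg 2: left by d1 = 10 → (-10, -65/8)
  seg 3: down by d2 = 16 → (-10, -193/8)
  seg 4: left by d5 = 30 → (-40, -193/8)
  seg 5: up by d7 = 65/8 → (-40, -16)
  seg 6: left by d4 = 65/4 → (-225/4, -16)
  seg 7: up by d8 = -47 → (-225/4, -63)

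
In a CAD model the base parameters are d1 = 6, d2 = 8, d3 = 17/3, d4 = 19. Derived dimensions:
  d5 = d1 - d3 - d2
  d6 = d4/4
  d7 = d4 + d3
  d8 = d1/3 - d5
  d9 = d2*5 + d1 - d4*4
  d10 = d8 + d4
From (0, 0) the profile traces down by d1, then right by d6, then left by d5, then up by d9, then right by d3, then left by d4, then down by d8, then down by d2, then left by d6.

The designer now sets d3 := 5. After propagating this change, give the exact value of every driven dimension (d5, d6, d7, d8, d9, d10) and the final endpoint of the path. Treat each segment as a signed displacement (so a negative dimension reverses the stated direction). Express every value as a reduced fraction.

d5 = -7
d6 = 19/4
d7 = 24
d8 = 9
d9 = -30
d10 = 28
endpoint = (-7, -53)

Apply edit: d3 := 5
  d5 = d1 - d3 - d2 = -7
  d6 = d4/4 = 19/4
  d7 = d4 + d3 = 24
  d8 = d1/3 - d5 = 9
  d9 = d2*5 + d1 - d4*4 = -30
  d10 = d8 + d4 = 28
Walk from origin (0, 0):
  seg 1: down by d1 = 6 → (0, -6)
  seg 2: right by d6 = 19/4 → (19/4, -6)
  seg 3: left by d5 = -7 → (47/4, -6)
  seg 4: up by d9 = -30 → (47/4, -36)
  seg 5: right by d3 = 5 → (67/4, -36)
  seg 6: left by d4 = 19 → (-9/4, -36)
  seg 7: down by d8 = 9 → (-9/4, -45)
  seg 8: down by d2 = 8 → (-9/4, -53)
  seg 9: left by d6 = 19/4 → (-7, -53)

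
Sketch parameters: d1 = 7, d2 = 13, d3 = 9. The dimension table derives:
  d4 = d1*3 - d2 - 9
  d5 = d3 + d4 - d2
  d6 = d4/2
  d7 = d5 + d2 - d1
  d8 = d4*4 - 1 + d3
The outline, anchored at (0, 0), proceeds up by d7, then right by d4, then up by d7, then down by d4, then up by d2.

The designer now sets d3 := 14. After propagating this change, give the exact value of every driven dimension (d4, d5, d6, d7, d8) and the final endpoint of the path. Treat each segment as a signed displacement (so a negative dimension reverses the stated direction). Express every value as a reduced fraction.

d4 = -1
d5 = 0
d6 = -1/2
d7 = 6
d8 = 9
endpoint = (-1, 26)

Apply edit: d3 := 14
  d4 = d1*3 - d2 - 9 = -1
  d5 = d3 + d4 - d2 = 0
  d6 = d4/2 = -1/2
  d7 = d5 + d2 - d1 = 6
  d8 = d4*4 - 1 + d3 = 9
Walk from origin (0, 0):
  seg 1: up by d7 = 6 → (0, 6)
  seg 2: right by d4 = -1 → (-1, 6)
  seg 3: up by d7 = 6 → (-1, 12)
  seg 4: down by d4 = -1 → (-1, 13)
  seg 5: up by d2 = 13 → (-1, 26)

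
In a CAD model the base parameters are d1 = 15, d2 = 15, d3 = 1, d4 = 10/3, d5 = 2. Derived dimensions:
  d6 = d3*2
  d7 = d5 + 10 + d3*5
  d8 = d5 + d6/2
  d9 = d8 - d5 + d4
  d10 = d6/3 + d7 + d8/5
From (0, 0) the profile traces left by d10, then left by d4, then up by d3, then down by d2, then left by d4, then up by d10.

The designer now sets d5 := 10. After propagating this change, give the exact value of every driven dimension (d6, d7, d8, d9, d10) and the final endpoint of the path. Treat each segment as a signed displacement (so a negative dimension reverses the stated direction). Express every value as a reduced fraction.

d6 = 2
d7 = 25
d8 = 11
d9 = 13/3
d10 = 418/15
endpoint = (-518/15, 208/15)

Apply edit: d5 := 10
  d6 = d3*2 = 2
  d7 = d5 + 10 + d3*5 = 25
  d8 = d5 + d6/2 = 11
  d9 = d8 - d5 + d4 = 13/3
  d10 = d6/3 + d7 + d8/5 = 418/15
Walk from origin (0, 0):
  seg 1: left by d10 = 418/15 → (-418/15, 0)
  seg 2: left by d4 = 10/3 → (-156/5, 0)
  seg 3: up by d3 = 1 → (-156/5, 1)
  seg 4: down by d2 = 15 → (-156/5, -14)
  seg 5: left by d4 = 10/3 → (-518/15, -14)
  seg 6: up by d10 = 418/15 → (-518/15, 208/15)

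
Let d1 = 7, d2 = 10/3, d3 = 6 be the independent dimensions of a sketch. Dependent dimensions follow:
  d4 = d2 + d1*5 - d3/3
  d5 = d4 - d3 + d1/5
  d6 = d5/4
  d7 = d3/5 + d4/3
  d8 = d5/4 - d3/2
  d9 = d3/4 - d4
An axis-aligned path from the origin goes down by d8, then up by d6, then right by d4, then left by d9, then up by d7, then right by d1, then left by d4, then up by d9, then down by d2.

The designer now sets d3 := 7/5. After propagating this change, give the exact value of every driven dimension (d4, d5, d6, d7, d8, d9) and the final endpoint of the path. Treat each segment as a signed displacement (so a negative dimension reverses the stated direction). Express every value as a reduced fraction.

d4 = 568/15
d5 = 568/15
d6 = 142/15
d7 = 2903/225
d8 = 263/30
d9 = -2251/60
endpoint = (2671/60, -24523/900)

Apply edit: d3 := 7/5
  d4 = d2 + d1*5 - d3/3 = 568/15
  d5 = d4 - d3 + d1/5 = 568/15
  d6 = d5/4 = 142/15
  d7 = d3/5 + d4/3 = 2903/225
  d8 = d5/4 - d3/2 = 263/30
  d9 = d3/4 - d4 = -2251/60
Walk from origin (0, 0):
  seg 1: down by d8 = 263/30 → (0, -263/30)
  seg 2: up by d6 = 142/15 → (0, 7/10)
  seg 3: right by d4 = 568/15 → (568/15, 7/10)
  seg 4: left by d9 = -2251/60 → (4523/60, 7/10)
  seg 5: up by d7 = 2903/225 → (4523/60, 6121/450)
  seg 6: right by d1 = 7 → (4943/60, 6121/450)
  seg 7: left by d4 = 568/15 → (2671/60, 6121/450)
  seg 8: up by d9 = -2251/60 → (2671/60, -21523/900)
  seg 9: down by d2 = 10/3 → (2671/60, -24523/900)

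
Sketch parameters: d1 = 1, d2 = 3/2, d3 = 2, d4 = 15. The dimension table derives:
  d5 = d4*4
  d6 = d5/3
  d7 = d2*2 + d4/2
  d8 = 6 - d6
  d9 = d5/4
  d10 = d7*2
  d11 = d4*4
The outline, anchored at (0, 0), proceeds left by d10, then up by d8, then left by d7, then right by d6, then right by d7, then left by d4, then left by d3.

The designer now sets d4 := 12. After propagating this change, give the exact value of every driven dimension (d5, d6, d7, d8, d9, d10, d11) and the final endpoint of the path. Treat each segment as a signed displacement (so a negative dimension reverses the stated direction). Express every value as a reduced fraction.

d5 = 48
d6 = 16
d7 = 9
d8 = -10
d9 = 12
d10 = 18
d11 = 48
endpoint = (-16, -10)

Apply edit: d4 := 12
  d5 = d4*4 = 48
  d6 = d5/3 = 16
  d7 = d2*2 + d4/2 = 9
  d8 = 6 - d6 = -10
  d9 = d5/4 = 12
  d10 = d7*2 = 18
  d11 = d4*4 = 48
Walk from origin (0, 0):
  seg 1: left by d10 = 18 → (-18, 0)
  seg 2: up by d8 = -10 → (-18, -10)
  seg 3: left by d7 = 9 → (-27, -10)
  seg 4: right by d6 = 16 → (-11, -10)
  seg 5: right by d7 = 9 → (-2, -10)
  seg 6: left by d4 = 12 → (-14, -10)
  seg 7: left by d3 = 2 → (-16, -10)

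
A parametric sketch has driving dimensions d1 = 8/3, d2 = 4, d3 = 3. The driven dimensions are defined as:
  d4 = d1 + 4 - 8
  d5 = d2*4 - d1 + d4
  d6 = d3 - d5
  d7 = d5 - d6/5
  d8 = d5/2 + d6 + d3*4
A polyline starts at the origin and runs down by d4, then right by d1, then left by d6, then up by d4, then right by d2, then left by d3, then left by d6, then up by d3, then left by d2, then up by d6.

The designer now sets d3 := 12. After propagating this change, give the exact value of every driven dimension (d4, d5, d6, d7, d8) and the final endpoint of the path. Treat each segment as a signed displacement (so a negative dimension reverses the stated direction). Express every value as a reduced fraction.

d4 = -4/3
d5 = 12
d6 = 0
d7 = 12
d8 = 54
endpoint = (-28/3, 12)

Apply edit: d3 := 12
  d4 = d1 + 4 - 8 = -4/3
  d5 = d2*4 - d1 + d4 = 12
  d6 = d3 - d5 = 0
  d7 = d5 - d6/5 = 12
  d8 = d5/2 + d6 + d3*4 = 54
Walk from origin (0, 0):
  seg 1: down by d4 = -4/3 → (0, 4/3)
  seg 2: right by d1 = 8/3 → (8/3, 4/3)
  seg 3: left by d6 = 0 → (8/3, 4/3)
  seg 4: up by d4 = -4/3 → (8/3, 0)
  seg 5: right by d2 = 4 → (20/3, 0)
  seg 6: left by d3 = 12 → (-16/3, 0)
  seg 7: left by d6 = 0 → (-16/3, 0)
  seg 8: up by d3 = 12 → (-16/3, 12)
  seg 9: left by d2 = 4 → (-28/3, 12)
  seg 10: up by d6 = 0 → (-28/3, 12)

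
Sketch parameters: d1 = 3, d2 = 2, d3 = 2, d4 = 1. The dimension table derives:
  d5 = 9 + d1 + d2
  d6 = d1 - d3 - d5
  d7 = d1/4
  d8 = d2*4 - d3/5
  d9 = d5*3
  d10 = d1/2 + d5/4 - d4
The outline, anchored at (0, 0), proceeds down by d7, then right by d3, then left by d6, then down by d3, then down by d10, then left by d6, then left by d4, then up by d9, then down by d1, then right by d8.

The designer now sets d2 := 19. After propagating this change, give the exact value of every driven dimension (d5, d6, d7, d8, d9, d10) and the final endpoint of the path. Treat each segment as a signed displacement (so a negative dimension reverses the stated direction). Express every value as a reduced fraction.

Apply edit: d2 := 19
  d5 = 9 + d1 + d2 = 31
  d6 = d1 - d3 - d5 = -30
  d7 = d1/4 = 3/4
  d8 = d2*4 - d3/5 = 378/5
  d9 = d5*3 = 93
  d10 = d1/2 + d5/4 - d4 = 33/4
Walk from origin (0, 0):
  seg 1: down by d7 = 3/4 → (0, -3/4)
  seg 2: right by d3 = 2 → (2, -3/4)
  seg 3: left by d6 = -30 → (32, -3/4)
  seg 4: down by d3 = 2 → (32, -11/4)
  seg 5: down by d10 = 33/4 → (32, -11)
  seg 6: left by d6 = -30 → (62, -11)
  seg 7: left by d4 = 1 → (61, -11)
  seg 8: up by d9 = 93 → (61, 82)
  seg 9: down by d1 = 3 → (61, 79)
  seg 10: right by d8 = 378/5 → (683/5, 79)

d5 = 31
d6 = -30
d7 = 3/4
d8 = 378/5
d9 = 93
d10 = 33/4
endpoint = (683/5, 79)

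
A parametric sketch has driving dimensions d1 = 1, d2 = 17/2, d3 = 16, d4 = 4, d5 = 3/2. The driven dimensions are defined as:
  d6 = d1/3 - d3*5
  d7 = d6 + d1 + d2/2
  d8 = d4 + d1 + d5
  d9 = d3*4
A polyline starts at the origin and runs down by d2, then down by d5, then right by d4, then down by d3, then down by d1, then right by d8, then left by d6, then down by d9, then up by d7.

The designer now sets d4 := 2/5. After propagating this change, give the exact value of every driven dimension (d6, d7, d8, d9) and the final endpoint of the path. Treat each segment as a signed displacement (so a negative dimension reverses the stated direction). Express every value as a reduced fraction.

d6 = -239/3
d7 = -893/12
d8 = 29/10
d9 = 64
endpoint = (2489/30, -1985/12)

Apply edit: d4 := 2/5
  d6 = d1/3 - d3*5 = -239/3
  d7 = d6 + d1 + d2/2 = -893/12
  d8 = d4 + d1 + d5 = 29/10
  d9 = d3*4 = 64
Walk from origin (0, 0):
  seg 1: down by d2 = 17/2 → (0, -17/2)
  seg 2: down by d5 = 3/2 → (0, -10)
  seg 3: right by d4 = 2/5 → (2/5, -10)
  seg 4: down by d3 = 16 → (2/5, -26)
  seg 5: down by d1 = 1 → (2/5, -27)
  seg 6: right by d8 = 29/10 → (33/10, -27)
  seg 7: left by d6 = -239/3 → (2489/30, -27)
  seg 8: down by d9 = 64 → (2489/30, -91)
  seg 9: up by d7 = -893/12 → (2489/30, -1985/12)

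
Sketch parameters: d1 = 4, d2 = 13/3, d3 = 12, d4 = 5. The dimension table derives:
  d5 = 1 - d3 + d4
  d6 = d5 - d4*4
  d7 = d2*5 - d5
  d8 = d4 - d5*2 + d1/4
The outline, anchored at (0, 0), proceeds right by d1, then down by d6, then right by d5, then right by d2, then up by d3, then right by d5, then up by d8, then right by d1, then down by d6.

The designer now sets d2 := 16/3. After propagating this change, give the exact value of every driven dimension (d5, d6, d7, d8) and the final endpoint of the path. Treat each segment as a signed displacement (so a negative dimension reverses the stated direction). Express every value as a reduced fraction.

Apply edit: d2 := 16/3
  d5 = 1 - d3 + d4 = -6
  d6 = d5 - d4*4 = -26
  d7 = d2*5 - d5 = 98/3
  d8 = d4 - d5*2 + d1/4 = 18
Walk from origin (0, 0):
  seg 1: right by d1 = 4 → (4, 0)
  seg 2: down by d6 = -26 → (4, 26)
  seg 3: right by d5 = -6 → (-2, 26)
  seg 4: right by d2 = 16/3 → (10/3, 26)
  seg 5: up by d3 = 12 → (10/3, 38)
  seg 6: right by d5 = -6 → (-8/3, 38)
  seg 7: up by d8 = 18 → (-8/3, 56)
  seg 8: right by d1 = 4 → (4/3, 56)
  seg 9: down by d6 = -26 → (4/3, 82)

d5 = -6
d6 = -26
d7 = 98/3
d8 = 18
endpoint = (4/3, 82)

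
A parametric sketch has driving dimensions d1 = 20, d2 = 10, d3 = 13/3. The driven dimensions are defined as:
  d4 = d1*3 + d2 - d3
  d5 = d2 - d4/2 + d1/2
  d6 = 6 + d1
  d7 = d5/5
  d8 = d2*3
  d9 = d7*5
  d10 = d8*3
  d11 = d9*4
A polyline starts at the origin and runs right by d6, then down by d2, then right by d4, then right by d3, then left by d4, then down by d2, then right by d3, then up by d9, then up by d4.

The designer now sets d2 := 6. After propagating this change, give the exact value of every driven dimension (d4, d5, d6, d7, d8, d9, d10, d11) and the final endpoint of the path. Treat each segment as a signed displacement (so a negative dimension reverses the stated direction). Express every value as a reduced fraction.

d4 = 185/3
d5 = -89/6
d6 = 26
d7 = -89/30
d8 = 18
d9 = -89/6
d10 = 54
d11 = -178/3
endpoint = (104/3, 209/6)

Apply edit: d2 := 6
  d4 = d1*3 + d2 - d3 = 185/3
  d5 = d2 - d4/2 + d1/2 = -89/6
  d6 = 6 + d1 = 26
  d7 = d5/5 = -89/30
  d8 = d2*3 = 18
  d9 = d7*5 = -89/6
  d10 = d8*3 = 54
  d11 = d9*4 = -178/3
Walk from origin (0, 0):
  seg 1: right by d6 = 26 → (26, 0)
  seg 2: down by d2 = 6 → (26, -6)
  seg 3: right by d4 = 185/3 → (263/3, -6)
  seg 4: right by d3 = 13/3 → (92, -6)
  seg 5: left by d4 = 185/3 → (91/3, -6)
  seg 6: down by d2 = 6 → (91/3, -12)
  seg 7: right by d3 = 13/3 → (104/3, -12)
  seg 8: up by d9 = -89/6 → (104/3, -161/6)
  seg 9: up by d4 = 185/3 → (104/3, 209/6)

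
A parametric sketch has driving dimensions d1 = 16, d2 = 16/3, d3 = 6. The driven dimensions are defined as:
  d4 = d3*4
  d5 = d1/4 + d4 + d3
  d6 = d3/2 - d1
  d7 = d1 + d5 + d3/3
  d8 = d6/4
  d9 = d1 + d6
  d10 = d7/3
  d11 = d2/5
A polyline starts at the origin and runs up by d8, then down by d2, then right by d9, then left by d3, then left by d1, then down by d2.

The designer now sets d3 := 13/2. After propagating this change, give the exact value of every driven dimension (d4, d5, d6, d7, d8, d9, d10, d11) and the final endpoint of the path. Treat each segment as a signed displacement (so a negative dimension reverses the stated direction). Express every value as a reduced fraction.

Apply edit: d3 := 13/2
  d4 = d3*4 = 26
  d5 = d1/4 + d4 + d3 = 73/2
  d6 = d3/2 - d1 = -51/4
  d7 = d1 + d5 + d3/3 = 164/3
  d8 = d6/4 = -51/16
  d9 = d1 + d6 = 13/4
  d10 = d7/3 = 164/9
  d11 = d2/5 = 16/15
Walk from origin (0, 0):
  seg 1: up by d8 = -51/16 → (0, -51/16)
  seg 2: down by d2 = 16/3 → (0, -409/48)
  seg 3: right by d9 = 13/4 → (13/4, -409/48)
  seg 4: left by d3 = 13/2 → (-13/4, -409/48)
  seg 5: left by d1 = 16 → (-77/4, -409/48)
  seg 6: down by d2 = 16/3 → (-77/4, -665/48)

d4 = 26
d5 = 73/2
d6 = -51/4
d7 = 164/3
d8 = -51/16
d9 = 13/4
d10 = 164/9
d11 = 16/15
endpoint = (-77/4, -665/48)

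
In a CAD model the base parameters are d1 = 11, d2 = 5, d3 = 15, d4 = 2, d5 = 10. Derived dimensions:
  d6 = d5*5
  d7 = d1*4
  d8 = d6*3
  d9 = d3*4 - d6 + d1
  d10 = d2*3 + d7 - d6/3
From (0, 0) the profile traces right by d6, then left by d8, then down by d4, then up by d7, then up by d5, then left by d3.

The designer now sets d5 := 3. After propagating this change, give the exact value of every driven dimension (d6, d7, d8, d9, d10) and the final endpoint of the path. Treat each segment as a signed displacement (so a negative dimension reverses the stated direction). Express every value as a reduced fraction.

Apply edit: d5 := 3
  d6 = d5*5 = 15
  d7 = d1*4 = 44
  d8 = d6*3 = 45
  d9 = d3*4 - d6 + d1 = 56
  d10 = d2*3 + d7 - d6/3 = 54
Walk from origin (0, 0):
  seg 1: right by d6 = 15 → (15, 0)
  seg 2: left by d8 = 45 → (-30, 0)
  seg 3: down by d4 = 2 → (-30, -2)
  seg 4: up by d7 = 44 → (-30, 42)
  seg 5: up by d5 = 3 → (-30, 45)
  seg 6: left by d3 = 15 → (-45, 45)

d6 = 15
d7 = 44
d8 = 45
d9 = 56
d10 = 54
endpoint = (-45, 45)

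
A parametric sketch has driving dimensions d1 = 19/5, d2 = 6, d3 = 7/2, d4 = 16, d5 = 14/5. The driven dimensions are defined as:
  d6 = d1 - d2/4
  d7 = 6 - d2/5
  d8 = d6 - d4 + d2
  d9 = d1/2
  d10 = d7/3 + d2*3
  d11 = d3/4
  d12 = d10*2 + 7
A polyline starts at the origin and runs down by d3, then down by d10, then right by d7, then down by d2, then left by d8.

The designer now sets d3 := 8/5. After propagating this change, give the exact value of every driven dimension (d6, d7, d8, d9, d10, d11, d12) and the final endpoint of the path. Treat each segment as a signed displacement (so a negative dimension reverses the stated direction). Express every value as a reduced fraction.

Apply edit: d3 := 8/5
  d6 = d1 - d2/4 = 23/10
  d7 = 6 - d2/5 = 24/5
  d8 = d6 - d4 + d2 = -77/10
  d9 = d1/2 = 19/10
  d10 = d7/3 + d2*3 = 98/5
  d11 = d3/4 = 2/5
  d12 = d10*2 + 7 = 231/5
Walk from origin (0, 0):
  seg 1: down by d3 = 8/5 → (0, -8/5)
  seg 2: down by d10 = 98/5 → (0, -106/5)
  seg 3: right by d7 = 24/5 → (24/5, -106/5)
  seg 4: down by d2 = 6 → (24/5, -136/5)
  seg 5: left by d8 = -77/10 → (25/2, -136/5)

d6 = 23/10
d7 = 24/5
d8 = -77/10
d9 = 19/10
d10 = 98/5
d11 = 2/5
d12 = 231/5
endpoint = (25/2, -136/5)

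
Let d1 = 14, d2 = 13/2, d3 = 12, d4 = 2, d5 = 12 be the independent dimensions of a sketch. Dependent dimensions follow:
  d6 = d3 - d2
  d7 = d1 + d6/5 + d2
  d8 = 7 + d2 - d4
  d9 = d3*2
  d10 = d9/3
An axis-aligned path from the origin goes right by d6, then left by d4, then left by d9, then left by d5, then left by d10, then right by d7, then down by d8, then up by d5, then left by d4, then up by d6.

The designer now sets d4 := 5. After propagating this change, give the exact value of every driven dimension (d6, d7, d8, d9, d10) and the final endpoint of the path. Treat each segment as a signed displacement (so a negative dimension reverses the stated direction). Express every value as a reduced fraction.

d6 = 11/2
d7 = 108/5
d8 = 17/2
d9 = 24
d10 = 8
endpoint = (-269/10, 9)

Apply edit: d4 := 5
  d6 = d3 - d2 = 11/2
  d7 = d1 + d6/5 + d2 = 108/5
  d8 = 7 + d2 - d4 = 17/2
  d9 = d3*2 = 24
  d10 = d9/3 = 8
Walk from origin (0, 0):
  seg 1: right by d6 = 11/2 → (11/2, 0)
  seg 2: left by d4 = 5 → (1/2, 0)
  seg 3: left by d9 = 24 → (-47/2, 0)
  seg 4: left by d5 = 12 → (-71/2, 0)
  seg 5: left by d10 = 8 → (-87/2, 0)
  seg 6: right by d7 = 108/5 → (-219/10, 0)
  seg 7: down by d8 = 17/2 → (-219/10, -17/2)
  seg 8: up by d5 = 12 → (-219/10, 7/2)
  seg 9: left by d4 = 5 → (-269/10, 7/2)
  seg 10: up by d6 = 11/2 → (-269/10, 9)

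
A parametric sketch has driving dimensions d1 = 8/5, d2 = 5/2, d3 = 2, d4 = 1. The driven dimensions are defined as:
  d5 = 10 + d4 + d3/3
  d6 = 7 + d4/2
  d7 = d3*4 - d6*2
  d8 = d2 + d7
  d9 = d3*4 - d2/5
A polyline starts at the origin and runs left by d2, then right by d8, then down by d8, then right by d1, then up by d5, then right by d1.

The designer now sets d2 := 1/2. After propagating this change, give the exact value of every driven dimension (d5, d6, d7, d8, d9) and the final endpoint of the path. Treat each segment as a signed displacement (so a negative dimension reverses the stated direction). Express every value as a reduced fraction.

Apply edit: d2 := 1/2
  d5 = 10 + d4 + d3/3 = 35/3
  d6 = 7 + d4/2 = 15/2
  d7 = d3*4 - d6*2 = -7
  d8 = d2 + d7 = -13/2
  d9 = d3*4 - d2/5 = 79/10
Walk from origin (0, 0):
  seg 1: left by d2 = 1/2 → (-1/2, 0)
  seg 2: right by d8 = -13/2 → (-7, 0)
  seg 3: down by d8 = -13/2 → (-7, 13/2)
  seg 4: right by d1 = 8/5 → (-27/5, 13/2)
  seg 5: up by d5 = 35/3 → (-27/5, 109/6)
  seg 6: right by d1 = 8/5 → (-19/5, 109/6)

d5 = 35/3
d6 = 15/2
d7 = -7
d8 = -13/2
d9 = 79/10
endpoint = (-19/5, 109/6)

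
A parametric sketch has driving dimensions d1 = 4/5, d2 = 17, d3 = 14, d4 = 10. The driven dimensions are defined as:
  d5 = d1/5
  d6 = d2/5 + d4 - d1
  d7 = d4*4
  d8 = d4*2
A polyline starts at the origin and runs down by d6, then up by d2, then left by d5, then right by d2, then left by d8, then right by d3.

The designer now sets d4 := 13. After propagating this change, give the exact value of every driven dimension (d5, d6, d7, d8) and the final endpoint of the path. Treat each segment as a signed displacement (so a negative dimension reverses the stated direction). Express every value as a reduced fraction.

d5 = 4/25
d6 = 78/5
d7 = 52
d8 = 26
endpoint = (121/25, 7/5)

Apply edit: d4 := 13
  d5 = d1/5 = 4/25
  d6 = d2/5 + d4 - d1 = 78/5
  d7 = d4*4 = 52
  d8 = d4*2 = 26
Walk from origin (0, 0):
  seg 1: down by d6 = 78/5 → (0, -78/5)
  seg 2: up by d2 = 17 → (0, 7/5)
  seg 3: left by d5 = 4/25 → (-4/25, 7/5)
  seg 4: right by d2 = 17 → (421/25, 7/5)
  seg 5: left by d8 = 26 → (-229/25, 7/5)
  seg 6: right by d3 = 14 → (121/25, 7/5)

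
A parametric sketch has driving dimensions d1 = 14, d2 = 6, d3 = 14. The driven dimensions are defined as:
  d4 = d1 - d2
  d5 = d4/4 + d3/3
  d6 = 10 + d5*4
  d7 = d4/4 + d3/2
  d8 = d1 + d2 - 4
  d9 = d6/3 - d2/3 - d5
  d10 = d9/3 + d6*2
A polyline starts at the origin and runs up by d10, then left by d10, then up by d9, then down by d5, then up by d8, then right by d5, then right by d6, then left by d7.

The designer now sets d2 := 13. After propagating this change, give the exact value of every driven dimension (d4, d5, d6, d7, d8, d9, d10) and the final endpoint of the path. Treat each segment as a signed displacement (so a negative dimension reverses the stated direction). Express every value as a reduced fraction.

d4 = 1
d5 = 59/12
d6 = 89/3
d7 = 29/4
d8 = 23
d9 = 23/36
d10 = 6431/108
endpoint = (-3479/108, 8453/108)

Apply edit: d2 := 13
  d4 = d1 - d2 = 1
  d5 = d4/4 + d3/3 = 59/12
  d6 = 10 + d5*4 = 89/3
  d7 = d4/4 + d3/2 = 29/4
  d8 = d1 + d2 - 4 = 23
  d9 = d6/3 - d2/3 - d5 = 23/36
  d10 = d9/3 + d6*2 = 6431/108
Walk from origin (0, 0):
  seg 1: up by d10 = 6431/108 → (0, 6431/108)
  seg 2: left by d10 = 6431/108 → (-6431/108, 6431/108)
  seg 3: up by d9 = 23/36 → (-6431/108, 1625/27)
  seg 4: down by d5 = 59/12 → (-6431/108, 5969/108)
  seg 5: up by d8 = 23 → (-6431/108, 8453/108)
  seg 6: right by d5 = 59/12 → (-1475/27, 8453/108)
  seg 7: right by d6 = 89/3 → (-674/27, 8453/108)
  seg 8: left by d7 = 29/4 → (-3479/108, 8453/108)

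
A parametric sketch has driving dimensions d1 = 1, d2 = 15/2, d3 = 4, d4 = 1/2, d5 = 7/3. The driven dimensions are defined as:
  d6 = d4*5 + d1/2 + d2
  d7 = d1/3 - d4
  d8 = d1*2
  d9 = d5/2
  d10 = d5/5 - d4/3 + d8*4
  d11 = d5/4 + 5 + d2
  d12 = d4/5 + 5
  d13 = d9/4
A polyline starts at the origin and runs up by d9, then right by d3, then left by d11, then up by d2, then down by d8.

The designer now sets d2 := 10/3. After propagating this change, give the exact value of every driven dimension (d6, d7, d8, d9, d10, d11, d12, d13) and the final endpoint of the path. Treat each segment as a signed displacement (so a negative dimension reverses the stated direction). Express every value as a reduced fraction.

d6 = 19/3
d7 = -1/6
d8 = 2
d9 = 7/6
d10 = 83/10
d11 = 107/12
d12 = 51/10
d13 = 7/24
endpoint = (-59/12, 5/2)

Apply edit: d2 := 10/3
  d6 = d4*5 + d1/2 + d2 = 19/3
  d7 = d1/3 - d4 = -1/6
  d8 = d1*2 = 2
  d9 = d5/2 = 7/6
  d10 = d5/5 - d4/3 + d8*4 = 83/10
  d11 = d5/4 + 5 + d2 = 107/12
  d12 = d4/5 + 5 = 51/10
  d13 = d9/4 = 7/24
Walk from origin (0, 0):
  seg 1: up by d9 = 7/6 → (0, 7/6)
  seg 2: right by d3 = 4 → (4, 7/6)
  seg 3: left by d11 = 107/12 → (-59/12, 7/6)
  seg 4: up by d2 = 10/3 → (-59/12, 9/2)
  seg 5: down by d8 = 2 → (-59/12, 5/2)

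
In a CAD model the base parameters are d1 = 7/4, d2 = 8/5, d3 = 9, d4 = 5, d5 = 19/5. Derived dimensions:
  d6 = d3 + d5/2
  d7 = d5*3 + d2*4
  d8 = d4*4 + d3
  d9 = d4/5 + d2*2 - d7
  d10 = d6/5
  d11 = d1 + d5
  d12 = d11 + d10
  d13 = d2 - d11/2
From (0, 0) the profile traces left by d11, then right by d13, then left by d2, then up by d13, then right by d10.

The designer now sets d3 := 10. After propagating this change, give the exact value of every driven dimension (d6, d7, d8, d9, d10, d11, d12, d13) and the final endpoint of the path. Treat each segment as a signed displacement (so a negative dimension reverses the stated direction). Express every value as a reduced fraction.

d6 = 119/10
d7 = 89/5
d8 = 30
d9 = -68/5
d10 = 119/50
d11 = 111/20
d12 = 793/100
d13 = -47/40
endpoint = (-1189/200, -47/40)

Apply edit: d3 := 10
  d6 = d3 + d5/2 = 119/10
  d7 = d5*3 + d2*4 = 89/5
  d8 = d4*4 + d3 = 30
  d9 = d4/5 + d2*2 - d7 = -68/5
  d10 = d6/5 = 119/50
  d11 = d1 + d5 = 111/20
  d12 = d11 + d10 = 793/100
  d13 = d2 - d11/2 = -47/40
Walk from origin (0, 0):
  seg 1: left by d11 = 111/20 → (-111/20, 0)
  seg 2: right by d13 = -47/40 → (-269/40, 0)
  seg 3: left by d2 = 8/5 → (-333/40, 0)
  seg 4: up by d13 = -47/40 → (-333/40, -47/40)
  seg 5: right by d10 = 119/50 → (-1189/200, -47/40)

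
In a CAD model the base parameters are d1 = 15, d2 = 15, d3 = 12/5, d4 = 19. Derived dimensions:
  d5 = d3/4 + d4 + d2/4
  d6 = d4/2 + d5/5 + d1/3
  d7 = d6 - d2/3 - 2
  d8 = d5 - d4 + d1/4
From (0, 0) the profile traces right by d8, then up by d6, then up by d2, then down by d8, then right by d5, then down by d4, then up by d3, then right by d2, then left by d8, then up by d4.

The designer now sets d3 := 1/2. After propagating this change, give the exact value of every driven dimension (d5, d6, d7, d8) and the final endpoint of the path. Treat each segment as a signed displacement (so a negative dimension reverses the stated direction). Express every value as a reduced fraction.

Apply edit: d3 := 1/2
  d5 = d3/4 + d4 + d2/4 = 183/8
  d6 = d4/2 + d5/5 + d1/3 = 763/40
  d7 = d6 - d2/3 - 2 = 483/40
  d8 = d5 - d4 + d1/4 = 61/8
Walk from origin (0, 0):
  seg 1: right by d8 = 61/8 → (61/8, 0)
  seg 2: up by d6 = 763/40 → (61/8, 763/40)
  seg 3: up by d2 = 15 → (61/8, 1363/40)
  seg 4: down by d8 = 61/8 → (61/8, 529/20)
  seg 5: right by d5 = 183/8 → (61/2, 529/20)
  seg 6: down by d4 = 19 → (61/2, 149/20)
  seg 7: up by d3 = 1/2 → (61/2, 159/20)
  seg 8: right by d2 = 15 → (91/2, 159/20)
  seg 9: left by d8 = 61/8 → (303/8, 159/20)
  seg 10: up by d4 = 19 → (303/8, 539/20)

d5 = 183/8
d6 = 763/40
d7 = 483/40
d8 = 61/8
endpoint = (303/8, 539/20)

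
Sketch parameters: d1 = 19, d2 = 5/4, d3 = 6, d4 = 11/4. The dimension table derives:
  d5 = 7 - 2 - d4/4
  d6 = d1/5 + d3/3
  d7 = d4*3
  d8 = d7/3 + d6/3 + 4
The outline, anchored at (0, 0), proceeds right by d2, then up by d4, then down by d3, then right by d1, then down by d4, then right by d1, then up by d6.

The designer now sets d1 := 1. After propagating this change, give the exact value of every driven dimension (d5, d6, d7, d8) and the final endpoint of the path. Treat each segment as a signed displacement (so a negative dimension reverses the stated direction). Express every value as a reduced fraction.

Apply edit: d1 := 1
  d5 = 7 - 2 - d4/4 = 69/16
  d6 = d1/5 + d3/3 = 11/5
  d7 = d4*3 = 33/4
  d8 = d7/3 + d6/3 + 4 = 449/60
Walk from origin (0, 0):
  seg 1: right by d2 = 5/4 → (5/4, 0)
  seg 2: up by d4 = 11/4 → (5/4, 11/4)
  seg 3: down by d3 = 6 → (5/4, -13/4)
  seg 4: right by d1 = 1 → (9/4, -13/4)
  seg 5: down by d4 = 11/4 → (9/4, -6)
  seg 6: right by d1 = 1 → (13/4, -6)
  seg 7: up by d6 = 11/5 → (13/4, -19/5)

d5 = 69/16
d6 = 11/5
d7 = 33/4
d8 = 449/60
endpoint = (13/4, -19/5)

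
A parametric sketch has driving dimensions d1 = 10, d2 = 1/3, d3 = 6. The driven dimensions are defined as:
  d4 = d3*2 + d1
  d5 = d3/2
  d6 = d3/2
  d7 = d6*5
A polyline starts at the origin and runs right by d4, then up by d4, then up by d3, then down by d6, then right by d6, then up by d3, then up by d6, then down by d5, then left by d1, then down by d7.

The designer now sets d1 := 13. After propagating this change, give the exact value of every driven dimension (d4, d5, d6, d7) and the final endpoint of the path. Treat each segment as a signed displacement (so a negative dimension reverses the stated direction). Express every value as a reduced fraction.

d4 = 25
d5 = 3
d6 = 3
d7 = 15
endpoint = (15, 19)

Apply edit: d1 := 13
  d4 = d3*2 + d1 = 25
  d5 = d3/2 = 3
  d6 = d3/2 = 3
  d7 = d6*5 = 15
Walk from origin (0, 0):
  seg 1: right by d4 = 25 → (25, 0)
  seg 2: up by d4 = 25 → (25, 25)
  seg 3: up by d3 = 6 → (25, 31)
  seg 4: down by d6 = 3 → (25, 28)
  seg 5: right by d6 = 3 → (28, 28)
  seg 6: up by d3 = 6 → (28, 34)
  seg 7: up by d6 = 3 → (28, 37)
  seg 8: down by d5 = 3 → (28, 34)
  seg 9: left by d1 = 13 → (15, 34)
  seg 10: down by d7 = 15 → (15, 19)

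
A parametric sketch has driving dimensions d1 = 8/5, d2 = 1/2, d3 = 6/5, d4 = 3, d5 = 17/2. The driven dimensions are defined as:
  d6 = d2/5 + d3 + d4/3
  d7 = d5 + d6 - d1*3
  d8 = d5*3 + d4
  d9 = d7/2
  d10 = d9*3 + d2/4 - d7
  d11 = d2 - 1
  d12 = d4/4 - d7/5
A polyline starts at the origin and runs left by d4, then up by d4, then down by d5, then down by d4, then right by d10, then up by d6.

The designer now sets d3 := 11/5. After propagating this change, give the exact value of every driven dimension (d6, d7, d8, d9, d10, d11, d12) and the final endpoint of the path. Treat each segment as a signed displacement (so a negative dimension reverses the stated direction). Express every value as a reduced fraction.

Apply edit: d3 := 11/5
  d6 = d2/5 + d3 + d4/3 = 33/10
  d7 = d5 + d6 - d1*3 = 7
  d8 = d5*3 + d4 = 57/2
  d9 = d7/2 = 7/2
  d10 = d9*3 + d2/4 - d7 = 29/8
  d11 = d2 - 1 = -1/2
  d12 = d4/4 - d7/5 = -13/20
Walk from origin (0, 0):
  seg 1: left by d4 = 3 → (-3, 0)
  seg 2: up by d4 = 3 → (-3, 3)
  seg 3: down by d5 = 17/2 → (-3, -11/2)
  seg 4: down by d4 = 3 → (-3, -17/2)
  seg 5: right by d10 = 29/8 → (5/8, -17/2)
  seg 6: up by d6 = 33/10 → (5/8, -26/5)

d6 = 33/10
d7 = 7
d8 = 57/2
d9 = 7/2
d10 = 29/8
d11 = -1/2
d12 = -13/20
endpoint = (5/8, -26/5)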